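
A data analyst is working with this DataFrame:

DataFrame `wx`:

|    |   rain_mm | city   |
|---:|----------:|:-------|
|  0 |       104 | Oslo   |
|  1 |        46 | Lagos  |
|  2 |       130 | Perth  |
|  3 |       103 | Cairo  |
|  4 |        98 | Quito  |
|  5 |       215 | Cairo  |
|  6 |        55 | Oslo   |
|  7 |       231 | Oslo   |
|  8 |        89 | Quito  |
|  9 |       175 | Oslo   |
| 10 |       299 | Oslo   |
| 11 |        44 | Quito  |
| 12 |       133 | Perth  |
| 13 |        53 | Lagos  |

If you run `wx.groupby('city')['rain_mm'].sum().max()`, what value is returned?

864

group by city, sum of rain_mm:
city
Cairo    318
Lagos     99
Oslo     864
Perth    263
Quito    231
Name: rain_mm, dtype: int64
Then the max of the resulting series: 864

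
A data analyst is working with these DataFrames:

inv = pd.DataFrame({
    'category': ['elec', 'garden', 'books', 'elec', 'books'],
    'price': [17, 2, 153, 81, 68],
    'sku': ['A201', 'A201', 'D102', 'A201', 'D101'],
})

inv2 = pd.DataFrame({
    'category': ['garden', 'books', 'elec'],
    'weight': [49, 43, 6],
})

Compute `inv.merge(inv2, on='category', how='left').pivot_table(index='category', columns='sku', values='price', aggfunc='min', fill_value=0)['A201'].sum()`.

19

merge on 'category' (how='left') → 5 rows:
  category  price   sku  weight
0     elec     17  A201       6
1   garden      2  A201      49
2    books    153  D102      43
3     elec     81  A201       6
4    books     68  D101      43
pivot: rows=category, cols=sku, min(price):
sku       A201  D101  D102
category                  
books        0    68   153
elec        17     0     0
garden       2     0     0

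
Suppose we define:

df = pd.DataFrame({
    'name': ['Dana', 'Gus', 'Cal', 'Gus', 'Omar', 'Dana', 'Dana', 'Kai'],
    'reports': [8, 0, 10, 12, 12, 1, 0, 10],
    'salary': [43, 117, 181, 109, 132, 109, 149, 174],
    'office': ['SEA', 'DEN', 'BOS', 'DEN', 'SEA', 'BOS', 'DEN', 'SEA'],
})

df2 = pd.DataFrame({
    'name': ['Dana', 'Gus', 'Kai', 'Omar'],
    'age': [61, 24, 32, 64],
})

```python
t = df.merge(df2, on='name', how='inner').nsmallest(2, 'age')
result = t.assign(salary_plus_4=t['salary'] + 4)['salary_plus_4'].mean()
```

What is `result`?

merge on 'name' (how='inner') → 7 rows:
   name  reports  salary office  age
0  Dana        8      43    SEA   61
1   Gus        0     117    DEN   24
2   Gus       12     109    DEN   24
3  Omar       12     132    SEA   64
4  Dana        1     109    BOS   61
5  Dana        0     149    DEN   61
6   Kai       10     174    SEA   32
take 2 rows with smallest age:
  name  reports  salary office  age
1  Gus        0     117    DEN   24
2  Gus       12     109    DEN   24
add column salary_plus_4 = t['salary'] + 4:
  name  reports  salary office  age  salary_plus_4
1  Gus        0     117    DEN   24            121
2  Gus       12     109    DEN   24            113
Taking the mean of column 'salary_plus_4' gives 117.0.

117.0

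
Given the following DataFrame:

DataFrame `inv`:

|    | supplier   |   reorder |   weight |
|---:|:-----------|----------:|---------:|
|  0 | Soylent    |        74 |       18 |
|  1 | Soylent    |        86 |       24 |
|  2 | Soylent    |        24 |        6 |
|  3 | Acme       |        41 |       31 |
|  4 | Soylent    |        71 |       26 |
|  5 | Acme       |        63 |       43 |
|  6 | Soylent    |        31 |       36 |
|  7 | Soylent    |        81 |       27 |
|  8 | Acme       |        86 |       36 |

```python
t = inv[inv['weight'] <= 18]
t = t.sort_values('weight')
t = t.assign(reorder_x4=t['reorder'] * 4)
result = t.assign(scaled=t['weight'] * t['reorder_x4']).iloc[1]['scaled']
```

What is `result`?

filter rows where weight <= 18:
  supplier  reorder  weight
0  Soylent       74      18
2  Soylent       24       6
sort by weight:
  supplier  reorder  weight
2  Soylent       24       6
0  Soylent       74      18
add column reorder_x4 = t['reorder'] * 4:
  supplier  reorder  weight  reorder_x4
2  Soylent       24       6          96
0  Soylent       74      18         296
add column scaled = t['weight'] * t['reorder_x4']:
  supplier  reorder  weight  reorder_x4  scaled
2  Soylent       24       6          96     576
0  Soylent       74      18         296    5328
value at position 1, column 'scaled' → 5328

5328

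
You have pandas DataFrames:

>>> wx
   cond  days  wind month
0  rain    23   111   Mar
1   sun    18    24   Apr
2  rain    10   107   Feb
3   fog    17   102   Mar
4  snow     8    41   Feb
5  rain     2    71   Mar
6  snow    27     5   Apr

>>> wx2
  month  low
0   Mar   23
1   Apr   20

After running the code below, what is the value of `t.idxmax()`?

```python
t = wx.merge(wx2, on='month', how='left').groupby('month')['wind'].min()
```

Mar

merge on 'month' (how='left') → 7 rows:
   cond  days  wind month   low
0  rain    23   111   Mar  23.0
1   sun    18    24   Apr  20.0
2  rain    10   107   Feb   NaN
3   fog    17   102   Mar  23.0
4  snow     8    41   Feb   NaN
5  rain     2    71   Mar  23.0
6  snow    27     5   Apr  20.0
group by month, min of wind:
month
Apr     5
Feb    41
Mar    71
Name: wind, dtype: int64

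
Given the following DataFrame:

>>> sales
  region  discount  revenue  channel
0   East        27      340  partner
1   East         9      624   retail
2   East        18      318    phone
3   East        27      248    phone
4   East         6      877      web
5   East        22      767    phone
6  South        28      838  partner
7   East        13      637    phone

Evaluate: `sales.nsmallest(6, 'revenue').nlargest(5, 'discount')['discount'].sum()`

107

take 6 rows with smallest revenue:
  region  discount  revenue  channel
3   East        27      248    phone
2   East        18      318    phone
0   East        27      340  partner
1   East         9      624   retail
7   East        13      637    phone
5   East        22      767    phone
take 5 rows with largest discount:
  region  discount  revenue  channel
3   East        27      248    phone
0   East        27      340  partner
5   East        22      767    phone
2   East        18      318    phone
7   East        13      637    phone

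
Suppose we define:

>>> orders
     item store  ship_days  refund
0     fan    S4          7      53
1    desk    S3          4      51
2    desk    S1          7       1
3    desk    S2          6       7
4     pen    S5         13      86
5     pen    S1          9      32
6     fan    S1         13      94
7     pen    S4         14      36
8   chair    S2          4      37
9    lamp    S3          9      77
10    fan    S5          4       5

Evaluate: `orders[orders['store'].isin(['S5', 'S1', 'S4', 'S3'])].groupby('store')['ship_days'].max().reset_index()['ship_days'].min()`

filter rows where store in ['S5', 'S1', 'S4', 'S3']:
    item store  ship_days  refund
0    fan    S4          7      53
1   desk    S3          4      51
2   desk    S1          7       1
4    pen    S5         13      86
5    pen    S1          9      32
6    fan    S1         13      94
7    pen    S4         14      36
9   lamp    S3          9      77
10   fan    S5          4       5
group by store, max of ship_days:
store
S1    13
S3     9
S4    14
S5    13
Name: ship_days, dtype: int64
reset_index():
  store  ship_days
0    S1         13
1    S3          9
2    S4         14
3    S5         13
Hence 9.

9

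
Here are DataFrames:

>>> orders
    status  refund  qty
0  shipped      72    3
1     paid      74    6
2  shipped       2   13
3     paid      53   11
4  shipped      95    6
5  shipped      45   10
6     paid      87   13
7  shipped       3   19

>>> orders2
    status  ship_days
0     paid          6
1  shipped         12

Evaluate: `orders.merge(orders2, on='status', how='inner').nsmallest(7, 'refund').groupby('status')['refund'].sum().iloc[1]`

merge on 'status' (how='inner') → 8 rows:
    status  refund  qty  ship_days
0  shipped      72    3         12
1     paid      74    6          6
2  shipped       2   13         12
3     paid      53   11          6
4  shipped      95    6         12
5  shipped      45   10         12
6     paid      87   13          6
7  shipped       3   19         12
take 7 rows with smallest refund:
    status  refund  qty  ship_days
2  shipped       2   13         12
7  shipped       3   19         12
5  shipped      45   10         12
3     paid      53   11          6
0  shipped      72    3         12
1     paid      74    6          6
6     paid      87   13          6
group by status, sum of refund:
status
paid       214
shipped    122
Name: refund, dtype: int64
So iloc[1] = 122.

122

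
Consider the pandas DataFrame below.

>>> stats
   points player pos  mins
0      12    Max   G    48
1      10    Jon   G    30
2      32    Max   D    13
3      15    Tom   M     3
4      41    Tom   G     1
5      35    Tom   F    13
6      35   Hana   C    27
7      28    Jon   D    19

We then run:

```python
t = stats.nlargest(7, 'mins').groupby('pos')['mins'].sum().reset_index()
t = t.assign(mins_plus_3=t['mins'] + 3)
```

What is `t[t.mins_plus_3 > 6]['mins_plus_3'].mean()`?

40.5

take 7 rows with largest mins:
   points player pos  mins
0      12    Max   G    48
1      10    Jon   G    30
6      35   Hana   C    27
7      28    Jon   D    19
2      32    Max   D    13
5      35    Tom   F    13
3      15    Tom   M     3
group by pos, sum of mins:
pos
C    27
D    32
F    13
G    78
M     3
Name: mins, dtype: int64
reset_index():
  pos  mins
0   C    27
1   D    32
2   F    13
3   G    78
4   M     3
add column mins_plus_3 = t['mins'] + 3:
  pos  mins  mins_plus_3
0   C    27           30
1   D    32           35
2   F    13           16
3   G    78           81
4   M     3            6
filter rows where mins_plus_3 > 6:
  pos  mins  mins_plus_3
0   C    27           30
1   D    32           35
2   F    13           16
3   G    78           81
Then the mean of column 'mins_plus_3': 40.5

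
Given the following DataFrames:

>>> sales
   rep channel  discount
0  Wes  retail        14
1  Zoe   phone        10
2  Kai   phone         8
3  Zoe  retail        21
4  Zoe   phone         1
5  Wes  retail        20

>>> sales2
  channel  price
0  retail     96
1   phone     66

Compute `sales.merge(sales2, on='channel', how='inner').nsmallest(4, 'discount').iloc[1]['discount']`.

8

merge on 'channel' (how='inner') → 6 rows:
   rep channel  discount  price
0  Wes  retail        14     96
1  Zoe   phone        10     66
2  Kai   phone         8     66
3  Zoe  retail        21     96
4  Zoe   phone         1     66
5  Wes  retail        20     96
take 4 rows with smallest discount:
   rep channel  discount  price
4  Zoe   phone         1     66
2  Kai   phone         8     66
1  Zoe   phone        10     66
0  Wes  retail        14     96
Taking the value at position 1, column 'discount' gives 8.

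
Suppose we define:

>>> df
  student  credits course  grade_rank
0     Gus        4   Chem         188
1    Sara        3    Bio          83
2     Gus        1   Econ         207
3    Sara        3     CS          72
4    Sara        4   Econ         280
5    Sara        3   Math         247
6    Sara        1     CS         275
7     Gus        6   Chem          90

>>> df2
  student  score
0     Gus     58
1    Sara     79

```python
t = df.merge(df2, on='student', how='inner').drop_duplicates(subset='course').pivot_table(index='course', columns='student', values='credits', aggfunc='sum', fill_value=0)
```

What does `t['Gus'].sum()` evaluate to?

merge on 'student' (how='inner') → 8 rows:
  student  credits course  grade_rank  score
0     Gus        4   Chem         188     58
1    Sara        3    Bio          83     79
2     Gus        1   Econ         207     58
3    Sara        3     CS          72     79
4    Sara        4   Econ         280     79
5    Sara        3   Math         247     79
6    Sara        1     CS         275     79
7     Gus        6   Chem          90     58
drop duplicate course (keep=first):
  student  credits course  grade_rank  score
0     Gus        4   Chem         188     58
1    Sara        3    Bio          83     79
2     Gus        1   Econ         207     58
3    Sara        3     CS          72     79
5    Sara        3   Math         247     79
pivot: rows=course, cols=student, sum(credits):
student  Gus  Sara
course            
Bio        0     3
CS         0     3
Chem       4     0
Econ       1     0
Math       0     3
Reading off the sum of column 'Gus', we get 5.

5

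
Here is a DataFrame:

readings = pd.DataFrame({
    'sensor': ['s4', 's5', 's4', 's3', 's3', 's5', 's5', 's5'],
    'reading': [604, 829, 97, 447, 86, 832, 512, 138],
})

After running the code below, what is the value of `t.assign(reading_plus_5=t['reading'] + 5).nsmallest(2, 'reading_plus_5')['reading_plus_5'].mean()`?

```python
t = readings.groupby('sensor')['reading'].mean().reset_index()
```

group by sensor, mean of reading:
sensor
s3    266.50
s4    350.50
s5    577.75
Name: reading, dtype: float64
reset_index():
  sensor  reading
0     s3   266.50
1     s4   350.50
2     s5   577.75
add column reading_plus_5 = t['reading'] + 5:
  sensor  reading  reading_plus_5
0     s3   266.50          271.50
1     s4   350.50          355.50
2     s5   577.75          582.75
take 2 rows with smallest reading_plus_5:
  sensor  reading  reading_plus_5
0     s3    266.5           271.5
1     s4    350.5           355.5
Reading off the mean of column 'reading_plus_5', we get 313.5.

313.5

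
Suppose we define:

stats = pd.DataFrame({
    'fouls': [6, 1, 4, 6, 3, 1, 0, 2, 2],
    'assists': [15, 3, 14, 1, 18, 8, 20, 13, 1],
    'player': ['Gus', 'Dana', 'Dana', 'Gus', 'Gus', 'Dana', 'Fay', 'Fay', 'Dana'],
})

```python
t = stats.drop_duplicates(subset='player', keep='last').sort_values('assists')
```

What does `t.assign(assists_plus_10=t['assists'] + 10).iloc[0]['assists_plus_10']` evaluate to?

11

drop duplicate player (keep=last):
   fouls  assists player
4      3       18    Gus
7      2       13    Fay
8      2        1   Dana
sort by assists:
   fouls  assists player
8      2        1   Dana
7      2       13    Fay
4      3       18    Gus
add column assists_plus_10 = t['assists'] + 10:
   fouls  assists player  assists_plus_10
8      2        1   Dana               11
7      2       13    Fay               23
4      3       18    Gus               28
Hence 11.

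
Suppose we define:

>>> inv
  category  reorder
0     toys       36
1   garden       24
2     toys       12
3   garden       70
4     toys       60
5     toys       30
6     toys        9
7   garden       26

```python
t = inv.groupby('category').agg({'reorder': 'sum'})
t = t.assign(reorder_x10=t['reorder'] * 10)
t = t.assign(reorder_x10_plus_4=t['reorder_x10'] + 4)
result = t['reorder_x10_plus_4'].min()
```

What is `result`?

1204

group by category, sum of reorder:
          reorder
category         
garden        120
toys          147
add column reorder_x10 = t['reorder'] * 10:
          reorder  reorder_x10
category                      
garden        120         1200
toys          147         1470
add column reorder_x10_plus_4 = t['reorder_x10'] + 4:
          reorder  reorder_x10  reorder_x10_plus_4
category                                          
garden        120         1200                1204
toys          147         1470                1474
Taking the min of column 'reorder_x10_plus_4' gives 1204.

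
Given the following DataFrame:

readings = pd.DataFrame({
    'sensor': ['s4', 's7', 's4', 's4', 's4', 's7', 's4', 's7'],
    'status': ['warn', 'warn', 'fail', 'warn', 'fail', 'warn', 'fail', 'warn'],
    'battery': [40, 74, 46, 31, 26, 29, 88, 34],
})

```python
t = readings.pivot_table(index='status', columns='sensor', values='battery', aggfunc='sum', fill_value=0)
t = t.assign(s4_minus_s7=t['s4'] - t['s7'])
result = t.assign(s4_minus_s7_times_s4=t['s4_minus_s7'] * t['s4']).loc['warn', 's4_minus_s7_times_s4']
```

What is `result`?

pivot: rows=status, cols=sensor, sum(battery):
sensor   s4   s7
status          
fail    160    0
warn     71  137
add column s4_minus_s7 = t['s4'] - t['s7']:
sensor   s4   s7  s4_minus_s7
status                       
fail    160    0          160
warn     71  137          -66
add column s4_minus_s7_times_s4 = t['s4_minus_s7'] * t['s4']:
sensor   s4   s7  s4_minus_s7  s4_minus_s7_times_s4
status                                             
fail    160    0          160                 25600
warn     71  137          -66                 -4686

-4686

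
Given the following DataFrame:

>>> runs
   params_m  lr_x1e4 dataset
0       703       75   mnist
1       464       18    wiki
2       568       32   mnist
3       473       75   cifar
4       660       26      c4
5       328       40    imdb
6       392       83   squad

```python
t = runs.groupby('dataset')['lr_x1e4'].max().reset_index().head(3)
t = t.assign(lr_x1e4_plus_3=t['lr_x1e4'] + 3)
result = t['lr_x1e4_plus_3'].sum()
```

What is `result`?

150

group by dataset, max of lr_x1e4:
dataset
c4       26
cifar    75
imdb     40
mnist    75
squad    83
wiki     18
Name: lr_x1e4, dtype: int64
reset_index():
  dataset  lr_x1e4
0      c4       26
1   cifar       75
2    imdb       40
3   mnist       75
4   squad       83
5    wiki       18
take first 3 rows:
  dataset  lr_x1e4
0      c4       26
1   cifar       75
2    imdb       40
add column lr_x1e4_plus_3 = t['lr_x1e4'] + 3:
  dataset  lr_x1e4  lr_x1e4_plus_3
0      c4       26              29
1   cifar       75              78
2    imdb       40              43
sum of column 'lr_x1e4_plus_3' → 150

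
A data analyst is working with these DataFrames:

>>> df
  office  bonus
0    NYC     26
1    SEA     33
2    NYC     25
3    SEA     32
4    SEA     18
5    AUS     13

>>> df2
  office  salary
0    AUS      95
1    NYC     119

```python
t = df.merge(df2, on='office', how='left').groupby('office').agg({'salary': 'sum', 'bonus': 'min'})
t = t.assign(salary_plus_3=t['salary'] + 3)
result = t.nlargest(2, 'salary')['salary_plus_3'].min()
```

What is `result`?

merge on 'office' (how='left') → 6 rows:
  office  bonus  salary
0    NYC     26   119.0
1    SEA     33     NaN
2    NYC     25   119.0
3    SEA     32     NaN
4    SEA     18     NaN
5    AUS     13    95.0
group by office: sum(salary), min(bonus):
        salary  bonus
office               
AUS       95.0     13
NYC      238.0     25
SEA        0.0     18
add column salary_plus_3 = t['salary'] + 3:
        salary  bonus  salary_plus_3
office                              
AUS       95.0     13           98.0
NYC      238.0     25          241.0
SEA        0.0     18            3.0
take 2 rows with largest salary:
        salary  bonus  salary_plus_3
office                              
NYC      238.0     25          241.0
AUS       95.0     13           98.0

98.0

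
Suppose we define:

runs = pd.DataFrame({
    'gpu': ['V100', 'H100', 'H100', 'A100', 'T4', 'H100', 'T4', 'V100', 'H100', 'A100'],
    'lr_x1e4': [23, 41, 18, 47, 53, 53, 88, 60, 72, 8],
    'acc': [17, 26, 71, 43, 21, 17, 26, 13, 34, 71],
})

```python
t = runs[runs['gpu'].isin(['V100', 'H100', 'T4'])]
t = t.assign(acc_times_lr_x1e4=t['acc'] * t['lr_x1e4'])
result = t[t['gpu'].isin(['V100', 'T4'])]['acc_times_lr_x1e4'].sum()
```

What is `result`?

4572

filter rows where gpu in ['V100', 'H100', 'T4']:
    gpu  lr_x1e4  acc
0  V100       23   17
1  H100       41   26
2  H100       18   71
4    T4       53   21
5  H100       53   17
6    T4       88   26
7  V100       60   13
8  H100       72   34
add column acc_times_lr_x1e4 = t['acc'] * t['lr_x1e4']:
    gpu  lr_x1e4  acc  acc_times_lr_x1e4
0  V100       23   17                391
1  H100       41   26               1066
2  H100       18   71               1278
4    T4       53   21               1113
5  H100       53   17                901
6    T4       88   26               2288
7  V100       60   13                780
8  H100       72   34               2448
filter rows where gpu in ['V100', 'T4']:
    gpu  lr_x1e4  acc  acc_times_lr_x1e4
0  V100       23   17                391
4    T4       53   21               1113
6    T4       88   26               2288
7  V100       60   13                780
Reading off the sum of column 'acc_times_lr_x1e4', we get 4572.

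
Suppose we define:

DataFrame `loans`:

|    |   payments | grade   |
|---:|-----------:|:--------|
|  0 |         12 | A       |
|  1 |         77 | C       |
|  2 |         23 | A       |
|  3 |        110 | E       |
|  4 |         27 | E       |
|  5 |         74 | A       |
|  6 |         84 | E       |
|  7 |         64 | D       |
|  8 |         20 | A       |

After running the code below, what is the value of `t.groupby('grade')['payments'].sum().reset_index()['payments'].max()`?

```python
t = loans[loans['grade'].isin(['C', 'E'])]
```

filter rows where grade in ['C', 'E']:
   payments grade
1        77     C
3       110     E
4        27     E
6        84     E
group by grade, sum of payments:
grade
C     77
E    221
Name: payments, dtype: int64
reset_index():
  grade  payments
0     C        77
1     E       221
Hence 221.

221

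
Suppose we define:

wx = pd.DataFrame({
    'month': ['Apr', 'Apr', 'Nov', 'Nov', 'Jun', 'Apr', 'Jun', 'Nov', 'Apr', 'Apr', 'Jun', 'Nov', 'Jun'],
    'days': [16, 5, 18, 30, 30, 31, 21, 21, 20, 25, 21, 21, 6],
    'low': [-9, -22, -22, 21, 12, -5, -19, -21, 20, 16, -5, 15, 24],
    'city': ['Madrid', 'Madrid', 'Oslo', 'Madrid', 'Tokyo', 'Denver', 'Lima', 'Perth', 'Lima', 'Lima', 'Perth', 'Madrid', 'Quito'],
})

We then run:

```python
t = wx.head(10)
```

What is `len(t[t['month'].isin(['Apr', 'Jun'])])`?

7

take first 10 rows:
  month  days  low    city
0   Apr    16   -9  Madrid
1   Apr     5  -22  Madrid
2   Nov    18  -22    Oslo
3   Nov    30   21  Madrid
4   Jun    30   12   Tokyo
5   Apr    31   -5  Denver
6   Jun    21  -19    Lima
7   Nov    21  -21   Perth
8   Apr    20   20    Lima
9   Apr    25   16    Lima
filter rows where month in ['Apr', 'Jun']:
  month  days  low    city
0   Apr    16   -9  Madrid
1   Apr     5  -22  Madrid
4   Jun    30   12   Tokyo
5   Apr    31   -5  Denver
6   Jun    21  -19    Lima
8   Apr    20   20    Lima
9   Apr    25   16    Lima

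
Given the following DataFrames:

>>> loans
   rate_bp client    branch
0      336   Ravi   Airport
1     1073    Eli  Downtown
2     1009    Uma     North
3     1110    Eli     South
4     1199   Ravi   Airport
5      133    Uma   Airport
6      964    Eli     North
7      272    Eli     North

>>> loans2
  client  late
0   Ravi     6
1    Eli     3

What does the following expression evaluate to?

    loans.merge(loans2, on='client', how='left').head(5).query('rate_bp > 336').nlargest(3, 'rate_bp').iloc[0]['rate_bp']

1199

merge on 'client' (how='left') → 8 rows:
   rate_bp client    branch  late
0      336   Ravi   Airport   6.0
1     1073    Eli  Downtown   3.0
2     1009    Uma     North   NaN
3     1110    Eli     South   3.0
4     1199   Ravi   Airport   6.0
5      133    Uma   Airport   NaN
6      964    Eli     North   3.0
7      272    Eli     North   3.0
take first 5 rows:
   rate_bp client    branch  late
0      336   Ravi   Airport   6.0
1     1073    Eli  Downtown   3.0
2     1009    Uma     North   NaN
3     1110    Eli     South   3.0
4     1199   Ravi   Airport   6.0
filter rows where rate_bp > 336:
   rate_bp client    branch  late
1     1073    Eli  Downtown   3.0
2     1009    Uma     North   NaN
3     1110    Eli     South   3.0
4     1199   Ravi   Airport   6.0
take 3 rows with largest rate_bp:
   rate_bp client    branch  late
4     1199   Ravi   Airport   6.0
3     1110    Eli     South   3.0
1     1073    Eli  Downtown   3.0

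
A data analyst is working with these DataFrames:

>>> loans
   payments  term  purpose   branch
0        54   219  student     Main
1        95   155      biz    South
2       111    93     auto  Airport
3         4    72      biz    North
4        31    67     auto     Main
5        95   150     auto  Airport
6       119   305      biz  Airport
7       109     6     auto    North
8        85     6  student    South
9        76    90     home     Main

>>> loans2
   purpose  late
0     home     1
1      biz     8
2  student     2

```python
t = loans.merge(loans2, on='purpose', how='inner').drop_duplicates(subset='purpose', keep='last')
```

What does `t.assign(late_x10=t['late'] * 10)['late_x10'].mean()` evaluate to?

36.6666666667

merge on 'purpose' (how='inner') → 6 rows:
   payments  term  purpose   branch  late
0        54   219  student     Main     2
1        95   155      biz    South     8
2         4    72      biz    North     8
3       119   305      biz  Airport     8
4        85     6  student    South     2
5        76    90     home     Main     1
drop duplicate purpose (keep=last):
   payments  term  purpose   branch  late
3       119   305      biz  Airport     8
4        85     6  student    South     2
5        76    90     home     Main     1
add column late_x10 = t['late'] * 10:
   payments  term  purpose   branch  late  late_x10
3       119   305      biz  Airport     8        80
4        85     6  student    South     2        20
5        76    90     home     Main     1        10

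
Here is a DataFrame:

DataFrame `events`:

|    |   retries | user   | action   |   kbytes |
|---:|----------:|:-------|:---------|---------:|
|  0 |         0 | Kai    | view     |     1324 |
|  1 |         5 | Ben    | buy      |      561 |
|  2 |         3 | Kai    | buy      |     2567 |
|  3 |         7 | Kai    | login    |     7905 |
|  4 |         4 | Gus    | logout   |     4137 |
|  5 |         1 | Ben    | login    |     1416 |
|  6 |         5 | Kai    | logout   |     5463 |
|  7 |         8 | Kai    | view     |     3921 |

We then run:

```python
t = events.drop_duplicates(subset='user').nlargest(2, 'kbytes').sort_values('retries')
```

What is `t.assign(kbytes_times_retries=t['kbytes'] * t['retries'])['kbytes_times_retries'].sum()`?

drop duplicate user (keep=first):
   retries user  action  kbytes
0        0  Kai    view    1324
1        5  Ben     buy     561
4        4  Gus  logout    4137
take 2 rows with largest kbytes:
   retries user  action  kbytes
4        4  Gus  logout    4137
0        0  Kai    view    1324
sort by retries:
   retries user  action  kbytes
0        0  Kai    view    1324
4        4  Gus  logout    4137
add column kbytes_times_retries = t['kbytes'] * t['retries']:
   retries user  action  kbytes  kbytes_times_retries
0        0  Kai    view    1324                     0
4        4  Gus  logout    4137                 16548

16548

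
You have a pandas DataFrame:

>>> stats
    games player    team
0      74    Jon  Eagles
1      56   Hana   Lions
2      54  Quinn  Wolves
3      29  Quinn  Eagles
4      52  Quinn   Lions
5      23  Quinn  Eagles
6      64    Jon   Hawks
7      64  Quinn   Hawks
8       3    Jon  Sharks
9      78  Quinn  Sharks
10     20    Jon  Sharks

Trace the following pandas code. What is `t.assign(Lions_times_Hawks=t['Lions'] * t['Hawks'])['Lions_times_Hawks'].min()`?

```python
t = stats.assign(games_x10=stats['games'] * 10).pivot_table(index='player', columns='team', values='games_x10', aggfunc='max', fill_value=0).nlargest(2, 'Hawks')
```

0

add column games_x10 = stats['games'] * 10:
    games player    team  games_x10
0      74    Jon  Eagles        740
1      56   Hana   Lions        560
2      54  Quinn  Wolves        540
3      29  Quinn  Eagles        290
4      52  Quinn   Lions        520
5      23  Quinn  Eagles        230
6      64    Jon   Hawks        640
7      64  Quinn   Hawks        640
8       3    Jon  Sharks         30
9      78  Quinn  Sharks        780
10     20    Jon  Sharks        200
pivot: rows=player, cols=team, max(games_x10):
team    Eagles  Hawks  Lions  Sharks  Wolves
player                                      
Hana         0      0    560       0       0
Jon        740    640      0     200       0
Quinn      290    640    520     780     540
take 2 rows with largest Hawks:
team    Eagles  Hawks  Lions  Sharks  Wolves
player                                      
Jon        740    640      0     200       0
Quinn      290    640    520     780     540
add column Lions_times_Hawks = t['Lions'] * t['Hawks']:
team    Eagles  Hawks  Lions  Sharks  Wolves  Lions_times_Hawks
player                                                         
Jon        740    640      0     200       0                  0
Quinn      290    640    520     780     540             332800
Then the min of column 'Lions_times_Hawks': 0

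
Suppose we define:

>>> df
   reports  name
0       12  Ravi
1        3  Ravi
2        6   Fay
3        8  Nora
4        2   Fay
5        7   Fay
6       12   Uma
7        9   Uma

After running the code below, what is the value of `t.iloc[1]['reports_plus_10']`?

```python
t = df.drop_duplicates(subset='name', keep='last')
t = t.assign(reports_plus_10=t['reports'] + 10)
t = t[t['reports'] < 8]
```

17

drop duplicate name (keep=last):
   reports  name
1        3  Ravi
3        8  Nora
5        7   Fay
7        9   Uma
add column reports_plus_10 = t['reports'] + 10:
   reports  name  reports_plus_10
1        3  Ravi               13
3        8  Nora               18
5        7   Fay               17
7        9   Uma               19
filter rows where reports < 8:
   reports  name  reports_plus_10
1        3  Ravi               13
5        7   Fay               17
Then the value at position 1, column 'reports_plus_10': 17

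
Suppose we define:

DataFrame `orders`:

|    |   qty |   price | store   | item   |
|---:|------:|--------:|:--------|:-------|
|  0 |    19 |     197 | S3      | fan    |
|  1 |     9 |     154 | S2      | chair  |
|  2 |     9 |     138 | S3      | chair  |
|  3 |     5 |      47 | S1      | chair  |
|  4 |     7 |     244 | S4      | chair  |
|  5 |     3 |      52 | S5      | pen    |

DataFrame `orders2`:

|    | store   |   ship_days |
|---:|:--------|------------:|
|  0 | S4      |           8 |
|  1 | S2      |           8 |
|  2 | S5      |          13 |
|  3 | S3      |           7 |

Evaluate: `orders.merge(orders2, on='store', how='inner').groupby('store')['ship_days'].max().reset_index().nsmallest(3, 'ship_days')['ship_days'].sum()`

merge on 'store' (how='inner') → 5 rows:
   qty  price store   item  ship_days
0   19    197    S3    fan          7
1    9    154    S2  chair          8
2    9    138    S3  chair          7
3    7    244    S4  chair          8
4    3     52    S5    pen         13
group by store, max of ship_days:
store
S2     8
S3     7
S4     8
S5    13
Name: ship_days, dtype: int64
reset_index():
  store  ship_days
0    S2          8
1    S3          7
2    S4          8
3    S5         13
take 3 rows with smallest ship_days:
  store  ship_days
1    S3          7
0    S2          8
2    S4          8
sum of column 'ship_days' → 23

23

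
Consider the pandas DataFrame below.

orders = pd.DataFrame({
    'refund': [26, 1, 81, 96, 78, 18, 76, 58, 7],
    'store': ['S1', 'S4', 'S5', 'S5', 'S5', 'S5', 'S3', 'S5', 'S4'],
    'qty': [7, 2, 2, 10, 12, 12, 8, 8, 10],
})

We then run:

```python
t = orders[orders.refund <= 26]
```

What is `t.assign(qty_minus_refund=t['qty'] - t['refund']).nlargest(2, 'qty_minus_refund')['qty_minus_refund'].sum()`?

filter rows where refund <= 26:
   refund store  qty
0      26    S1    7
1       1    S4    2
5      18    S5   12
8       7    S4   10
add column qty_minus_refund = t['qty'] - t['refund']:
   refund store  qty  qty_minus_refund
0      26    S1    7               -19
1       1    S4    2                 1
5      18    S5   12                -6
8       7    S4   10                 3
take 2 rows with largest qty_minus_refund:
   refund store  qty  qty_minus_refund
8       7    S4   10                 3
1       1    S4    2                 1
sum of column 'qty_minus_refund' → 4

4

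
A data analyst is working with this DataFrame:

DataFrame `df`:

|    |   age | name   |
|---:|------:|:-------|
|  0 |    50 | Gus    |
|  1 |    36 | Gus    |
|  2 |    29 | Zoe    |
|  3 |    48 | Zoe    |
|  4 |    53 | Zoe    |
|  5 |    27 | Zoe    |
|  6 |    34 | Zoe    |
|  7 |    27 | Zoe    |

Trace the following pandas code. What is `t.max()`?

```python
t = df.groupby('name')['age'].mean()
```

43.0

group by name, mean of age:
name
Gus    43.000000
Zoe    36.333333
Name: age, dtype: float64
So max() = 43.0.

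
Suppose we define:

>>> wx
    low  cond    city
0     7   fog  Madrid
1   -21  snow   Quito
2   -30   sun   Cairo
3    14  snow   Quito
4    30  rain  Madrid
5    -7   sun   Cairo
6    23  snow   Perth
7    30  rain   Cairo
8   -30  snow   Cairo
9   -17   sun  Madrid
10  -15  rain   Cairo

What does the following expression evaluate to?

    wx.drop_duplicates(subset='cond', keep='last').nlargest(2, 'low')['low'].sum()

drop duplicate cond (keep=last):
    low  cond    city
0     7   fog  Madrid
8   -30  snow   Cairo
9   -17   sun  Madrid
10  -15  rain   Cairo
take 2 rows with largest low:
    low  cond    city
0     7   fog  Madrid
10  -15  rain   Cairo
sum of column 'low' → -8

-8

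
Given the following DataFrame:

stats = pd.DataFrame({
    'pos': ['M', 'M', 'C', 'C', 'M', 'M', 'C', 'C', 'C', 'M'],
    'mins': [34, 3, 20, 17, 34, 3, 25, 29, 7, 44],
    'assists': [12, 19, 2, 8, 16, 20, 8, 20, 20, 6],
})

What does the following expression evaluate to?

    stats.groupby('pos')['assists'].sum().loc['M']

73

group by pos, sum of assists:
pos
C    58
M    73
Name: assists, dtype: int64
Hence 73.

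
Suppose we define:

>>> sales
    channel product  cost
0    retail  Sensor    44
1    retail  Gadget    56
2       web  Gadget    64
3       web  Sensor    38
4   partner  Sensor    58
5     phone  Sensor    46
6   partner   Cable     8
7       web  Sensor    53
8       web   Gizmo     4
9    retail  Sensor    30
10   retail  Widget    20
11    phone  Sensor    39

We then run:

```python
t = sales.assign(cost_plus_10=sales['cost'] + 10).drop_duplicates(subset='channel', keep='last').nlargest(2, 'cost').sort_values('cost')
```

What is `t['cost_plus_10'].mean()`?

add column cost_plus_10 = sales['cost'] + 10:
    channel product  cost  cost_plus_10
0    retail  Sensor    44            54
1    retail  Gadget    56            66
2       web  Gadget    64            74
3       web  Sensor    38            48
4   partner  Sensor    58            68
5     phone  Sensor    46            56
6   partner   Cable     8            18
7       web  Sensor    53            63
8       web   Gizmo     4            14
9    retail  Sensor    30            40
10   retail  Widget    20            30
11    phone  Sensor    39            49
drop duplicate channel (keep=last):
    channel product  cost  cost_plus_10
6   partner   Cable     8            18
8       web   Gizmo     4            14
10   retail  Widget    20            30
11    phone  Sensor    39            49
take 2 rows with largest cost:
   channel product  cost  cost_plus_10
11   phone  Sensor    39            49
10  retail  Widget    20            30
sort by cost:
   channel product  cost  cost_plus_10
10  retail  Widget    20            30
11   phone  Sensor    39            49

39.5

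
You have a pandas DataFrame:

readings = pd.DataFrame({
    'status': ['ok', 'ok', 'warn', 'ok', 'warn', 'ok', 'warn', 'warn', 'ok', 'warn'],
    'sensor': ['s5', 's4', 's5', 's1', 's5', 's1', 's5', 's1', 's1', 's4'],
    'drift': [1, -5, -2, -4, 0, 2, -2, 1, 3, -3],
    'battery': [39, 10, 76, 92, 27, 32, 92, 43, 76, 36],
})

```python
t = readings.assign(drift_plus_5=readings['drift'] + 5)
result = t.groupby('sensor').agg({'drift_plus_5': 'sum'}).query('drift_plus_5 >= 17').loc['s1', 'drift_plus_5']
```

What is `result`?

add column drift_plus_5 = readings['drift'] + 5:
  status sensor  drift  battery  drift_plus_5
0     ok     s5      1       39             6
1     ok     s4     -5       10             0
2   warn     s5     -2       76             3
3     ok     s1     -4       92             1
4   warn     s5      0       27             5
5     ok     s1      2       32             7
6   warn     s5     -2       92             3
7   warn     s1      1       43             6
8     ok     s1      3       76             8
9   warn     s4     -3       36             2
group by sensor, sum of drift_plus_5:
        drift_plus_5
sensor              
s1                22
s4                 2
s5                17
filter rows where drift_plus_5 >= 17:
        drift_plus_5
sensor              
s1                22
s5                17
The value at row 's1', column 'drift_plus_5' is 22.

22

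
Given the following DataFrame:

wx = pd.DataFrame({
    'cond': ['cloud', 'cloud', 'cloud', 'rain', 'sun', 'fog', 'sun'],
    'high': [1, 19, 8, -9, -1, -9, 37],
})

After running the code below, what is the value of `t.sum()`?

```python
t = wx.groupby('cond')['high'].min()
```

group by cond, min of high:
cond
cloud    1
fog     -9
rain    -9
sun     -1
Name: high, dtype: int64
Reading off the sum of the resulting series, we get -18.

-18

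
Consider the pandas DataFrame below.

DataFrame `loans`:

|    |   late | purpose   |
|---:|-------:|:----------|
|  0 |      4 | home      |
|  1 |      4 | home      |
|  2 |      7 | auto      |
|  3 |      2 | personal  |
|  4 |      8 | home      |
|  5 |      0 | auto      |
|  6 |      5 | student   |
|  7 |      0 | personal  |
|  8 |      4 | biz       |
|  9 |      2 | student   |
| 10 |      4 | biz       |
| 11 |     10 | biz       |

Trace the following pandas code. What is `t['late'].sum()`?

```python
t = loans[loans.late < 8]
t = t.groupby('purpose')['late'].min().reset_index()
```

filter rows where late < 8:
    late   purpose
0      4      home
1      4      home
2      7      auto
3      2  personal
5      0      auto
6      5   student
7      0  personal
8      4       biz
9      2   student
10     4       biz
group by purpose, min of late:
purpose
auto        0
biz         4
home        4
personal    0
student     2
Name: late, dtype: int64
reset_index():
    purpose  late
0      auto     0
1       biz     4
2      home     4
3  personal     0
4   student     2

10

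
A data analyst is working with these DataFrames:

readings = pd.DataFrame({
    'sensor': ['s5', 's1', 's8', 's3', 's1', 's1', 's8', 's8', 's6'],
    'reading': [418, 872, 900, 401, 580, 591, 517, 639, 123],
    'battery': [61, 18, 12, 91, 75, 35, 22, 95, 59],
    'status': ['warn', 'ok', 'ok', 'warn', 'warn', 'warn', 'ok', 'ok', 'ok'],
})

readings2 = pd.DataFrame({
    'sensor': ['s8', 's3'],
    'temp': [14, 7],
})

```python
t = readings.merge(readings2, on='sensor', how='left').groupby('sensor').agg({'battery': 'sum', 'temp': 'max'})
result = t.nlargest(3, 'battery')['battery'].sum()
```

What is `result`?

merge on 'sensor' (how='left') → 9 rows:
  sensor  reading  battery status  temp
0     s5      418       61   warn   NaN
1     s1      872       18     ok   NaN
2     s8      900       12     ok  14.0
3     s3      401       91   warn   7.0
4     s1      580       75   warn   NaN
5     s1      591       35   warn   NaN
6     s8      517       22     ok  14.0
7     s8      639       95     ok  14.0
8     s6      123       59     ok   NaN
group by sensor: sum(battery), max(temp):
        battery  temp
sensor               
s1          128   NaN
s3           91   7.0
s5           61   NaN
s6           59   NaN
s8          129  14.0
take 3 rows with largest battery:
        battery  temp
sensor               
s8          129  14.0
s1          128   NaN
s3           91   7.0
sum of column 'battery' → 348

348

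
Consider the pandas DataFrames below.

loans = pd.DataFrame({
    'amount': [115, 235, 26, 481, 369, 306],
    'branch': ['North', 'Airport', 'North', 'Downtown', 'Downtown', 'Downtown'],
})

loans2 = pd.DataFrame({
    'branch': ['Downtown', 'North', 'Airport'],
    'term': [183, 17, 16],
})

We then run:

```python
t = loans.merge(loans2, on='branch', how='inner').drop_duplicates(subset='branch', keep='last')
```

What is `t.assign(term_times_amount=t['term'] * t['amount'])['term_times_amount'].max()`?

55998

merge on 'branch' (how='inner') → 6 rows:
   amount    branch  term
0     115     North    17
1     235   Airport    16
2      26     North    17
3     481  Downtown   183
4     369  Downtown   183
5     306  Downtown   183
drop duplicate branch (keep=last):
   amount    branch  term
1     235   Airport    16
2      26     North    17
5     306  Downtown   183
add column term_times_amount = t['term'] * t['amount']:
   amount    branch  term  term_times_amount
1     235   Airport    16               3760
2      26     North    17                442
5     306  Downtown   183              55998
max of column 'term_times_amount' → 55998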